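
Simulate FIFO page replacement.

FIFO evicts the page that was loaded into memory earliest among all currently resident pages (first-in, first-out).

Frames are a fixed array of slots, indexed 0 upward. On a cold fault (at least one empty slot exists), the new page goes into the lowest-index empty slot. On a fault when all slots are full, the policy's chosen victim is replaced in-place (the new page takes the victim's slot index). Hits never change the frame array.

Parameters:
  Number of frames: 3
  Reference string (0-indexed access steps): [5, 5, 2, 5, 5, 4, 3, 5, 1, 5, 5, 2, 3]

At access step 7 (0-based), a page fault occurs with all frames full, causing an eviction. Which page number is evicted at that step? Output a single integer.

Answer: 2

Derivation:
Step 0: ref 5 -> FAULT, frames=[5,-,-]
Step 1: ref 5 -> HIT, frames=[5,-,-]
Step 2: ref 2 -> FAULT, frames=[5,2,-]
Step 3: ref 5 -> HIT, frames=[5,2,-]
Step 4: ref 5 -> HIT, frames=[5,2,-]
Step 5: ref 4 -> FAULT, frames=[5,2,4]
Step 6: ref 3 -> FAULT, evict 5, frames=[3,2,4]
Step 7: ref 5 -> FAULT, evict 2, frames=[3,5,4]
At step 7: evicted page 2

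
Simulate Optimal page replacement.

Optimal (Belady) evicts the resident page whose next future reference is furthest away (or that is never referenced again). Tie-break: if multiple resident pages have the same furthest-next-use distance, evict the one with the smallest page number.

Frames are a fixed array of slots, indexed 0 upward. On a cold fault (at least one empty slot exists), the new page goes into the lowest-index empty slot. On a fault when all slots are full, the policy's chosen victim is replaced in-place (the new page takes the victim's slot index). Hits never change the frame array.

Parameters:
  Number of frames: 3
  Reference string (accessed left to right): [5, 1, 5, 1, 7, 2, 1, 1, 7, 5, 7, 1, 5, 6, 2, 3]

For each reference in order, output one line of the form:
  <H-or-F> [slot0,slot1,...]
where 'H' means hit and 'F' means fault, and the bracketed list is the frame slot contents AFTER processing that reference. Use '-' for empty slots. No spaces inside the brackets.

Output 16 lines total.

F [5,-,-]
F [5,1,-]
H [5,1,-]
H [5,1,-]
F [5,1,7]
F [2,1,7]
H [2,1,7]
H [2,1,7]
H [2,1,7]
F [5,1,7]
H [5,1,7]
H [5,1,7]
H [5,1,7]
F [5,6,7]
F [2,6,7]
F [3,6,7]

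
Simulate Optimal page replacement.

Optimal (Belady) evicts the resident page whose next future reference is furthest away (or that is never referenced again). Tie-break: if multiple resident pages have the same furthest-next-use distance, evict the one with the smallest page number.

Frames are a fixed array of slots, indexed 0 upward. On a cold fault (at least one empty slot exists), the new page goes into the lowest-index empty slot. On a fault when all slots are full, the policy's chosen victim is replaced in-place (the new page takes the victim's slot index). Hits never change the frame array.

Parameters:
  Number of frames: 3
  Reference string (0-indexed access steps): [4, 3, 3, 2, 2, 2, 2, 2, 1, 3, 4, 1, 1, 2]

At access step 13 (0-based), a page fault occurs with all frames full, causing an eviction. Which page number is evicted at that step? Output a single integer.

Step 0: ref 4 -> FAULT, frames=[4,-,-]
Step 1: ref 3 -> FAULT, frames=[4,3,-]
Step 2: ref 3 -> HIT, frames=[4,3,-]
Step 3: ref 2 -> FAULT, frames=[4,3,2]
Step 4: ref 2 -> HIT, frames=[4,3,2]
Step 5: ref 2 -> HIT, frames=[4,3,2]
Step 6: ref 2 -> HIT, frames=[4,3,2]
Step 7: ref 2 -> HIT, frames=[4,3,2]
Step 8: ref 1 -> FAULT, evict 2, frames=[4,3,1]
Step 9: ref 3 -> HIT, frames=[4,3,1]
Step 10: ref 4 -> HIT, frames=[4,3,1]
Step 11: ref 1 -> HIT, frames=[4,3,1]
Step 12: ref 1 -> HIT, frames=[4,3,1]
Step 13: ref 2 -> FAULT, evict 1, frames=[4,3,2]
At step 13: evicted page 1

Answer: 1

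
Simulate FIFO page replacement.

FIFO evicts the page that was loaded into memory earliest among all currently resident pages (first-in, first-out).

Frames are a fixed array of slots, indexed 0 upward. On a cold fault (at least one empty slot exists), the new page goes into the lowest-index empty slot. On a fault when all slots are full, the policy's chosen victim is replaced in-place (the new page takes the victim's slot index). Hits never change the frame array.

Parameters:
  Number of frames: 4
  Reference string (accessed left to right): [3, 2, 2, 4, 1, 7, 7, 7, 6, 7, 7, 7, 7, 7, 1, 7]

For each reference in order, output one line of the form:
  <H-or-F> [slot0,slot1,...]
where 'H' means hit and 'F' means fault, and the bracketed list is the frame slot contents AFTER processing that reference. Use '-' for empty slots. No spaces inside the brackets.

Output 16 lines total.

F [3,-,-,-]
F [3,2,-,-]
H [3,2,-,-]
F [3,2,4,-]
F [3,2,4,1]
F [7,2,4,1]
H [7,2,4,1]
H [7,2,4,1]
F [7,6,4,1]
H [7,6,4,1]
H [7,6,4,1]
H [7,6,4,1]
H [7,6,4,1]
H [7,6,4,1]
H [7,6,4,1]
H [7,6,4,1]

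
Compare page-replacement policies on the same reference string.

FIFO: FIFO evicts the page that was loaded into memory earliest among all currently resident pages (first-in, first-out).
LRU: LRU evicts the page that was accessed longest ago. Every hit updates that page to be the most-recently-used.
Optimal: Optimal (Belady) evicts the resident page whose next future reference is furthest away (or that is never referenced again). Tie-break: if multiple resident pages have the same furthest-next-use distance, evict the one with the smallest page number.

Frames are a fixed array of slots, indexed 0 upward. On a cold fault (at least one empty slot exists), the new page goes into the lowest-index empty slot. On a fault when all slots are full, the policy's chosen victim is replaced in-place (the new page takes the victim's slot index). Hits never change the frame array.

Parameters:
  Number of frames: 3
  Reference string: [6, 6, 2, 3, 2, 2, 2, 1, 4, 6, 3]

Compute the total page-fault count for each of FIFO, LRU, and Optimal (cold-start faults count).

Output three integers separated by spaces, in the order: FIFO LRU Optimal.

--- FIFO ---
  step 0: ref 6 -> FAULT, frames=[6,-,-] (faults so far: 1)
  step 1: ref 6 -> HIT, frames=[6,-,-] (faults so far: 1)
  step 2: ref 2 -> FAULT, frames=[6,2,-] (faults so far: 2)
  step 3: ref 3 -> FAULT, frames=[6,2,3] (faults so far: 3)
  step 4: ref 2 -> HIT, frames=[6,2,3] (faults so far: 3)
  step 5: ref 2 -> HIT, frames=[6,2,3] (faults so far: 3)
  step 6: ref 2 -> HIT, frames=[6,2,3] (faults so far: 3)
  step 7: ref 1 -> FAULT, evict 6, frames=[1,2,3] (faults so far: 4)
  step 8: ref 4 -> FAULT, evict 2, frames=[1,4,3] (faults so far: 5)
  step 9: ref 6 -> FAULT, evict 3, frames=[1,4,6] (faults so far: 6)
  step 10: ref 3 -> FAULT, evict 1, frames=[3,4,6] (faults so far: 7)
  FIFO total faults: 7
--- LRU ---
  step 0: ref 6 -> FAULT, frames=[6,-,-] (faults so far: 1)
  step 1: ref 6 -> HIT, frames=[6,-,-] (faults so far: 1)
  step 2: ref 2 -> FAULT, frames=[6,2,-] (faults so far: 2)
  step 3: ref 3 -> FAULT, frames=[6,2,3] (faults so far: 3)
  step 4: ref 2 -> HIT, frames=[6,2,3] (faults so far: 3)
  step 5: ref 2 -> HIT, frames=[6,2,3] (faults so far: 3)
  step 6: ref 2 -> HIT, frames=[6,2,3] (faults so far: 3)
  step 7: ref 1 -> FAULT, evict 6, frames=[1,2,3] (faults so far: 4)
  step 8: ref 4 -> FAULT, evict 3, frames=[1,2,4] (faults so far: 5)
  step 9: ref 6 -> FAULT, evict 2, frames=[1,6,4] (faults so far: 6)
  step 10: ref 3 -> FAULT, evict 1, frames=[3,6,4] (faults so far: 7)
  LRU total faults: 7
--- Optimal ---
  step 0: ref 6 -> FAULT, frames=[6,-,-] (faults so far: 1)
  step 1: ref 6 -> HIT, frames=[6,-,-] (faults so far: 1)
  step 2: ref 2 -> FAULT, frames=[6,2,-] (faults so far: 2)
  step 3: ref 3 -> FAULT, frames=[6,2,3] (faults so far: 3)
  step 4: ref 2 -> HIT, frames=[6,2,3] (faults so far: 3)
  step 5: ref 2 -> HIT, frames=[6,2,3] (faults so far: 3)
  step 6: ref 2 -> HIT, frames=[6,2,3] (faults so far: 3)
  step 7: ref 1 -> FAULT, evict 2, frames=[6,1,3] (faults so far: 4)
  step 8: ref 4 -> FAULT, evict 1, frames=[6,4,3] (faults so far: 5)
  step 9: ref 6 -> HIT, frames=[6,4,3] (faults so far: 5)
  step 10: ref 3 -> HIT, frames=[6,4,3] (faults so far: 5)
  Optimal total faults: 5

Answer: 7 7 5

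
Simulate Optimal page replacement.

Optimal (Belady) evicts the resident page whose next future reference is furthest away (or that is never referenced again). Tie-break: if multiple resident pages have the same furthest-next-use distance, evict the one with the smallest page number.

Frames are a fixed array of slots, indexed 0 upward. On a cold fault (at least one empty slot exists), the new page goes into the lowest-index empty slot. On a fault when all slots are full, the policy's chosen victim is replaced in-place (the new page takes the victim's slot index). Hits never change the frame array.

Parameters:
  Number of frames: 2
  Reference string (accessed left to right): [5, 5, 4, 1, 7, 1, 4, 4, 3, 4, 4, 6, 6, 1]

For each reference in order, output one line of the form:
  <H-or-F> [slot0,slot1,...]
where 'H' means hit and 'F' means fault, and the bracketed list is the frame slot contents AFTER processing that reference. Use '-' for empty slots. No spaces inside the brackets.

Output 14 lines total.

F [5,-]
H [5,-]
F [5,4]
F [1,4]
F [1,7]
H [1,7]
F [1,4]
H [1,4]
F [3,4]
H [3,4]
H [3,4]
F [6,4]
H [6,4]
F [6,1]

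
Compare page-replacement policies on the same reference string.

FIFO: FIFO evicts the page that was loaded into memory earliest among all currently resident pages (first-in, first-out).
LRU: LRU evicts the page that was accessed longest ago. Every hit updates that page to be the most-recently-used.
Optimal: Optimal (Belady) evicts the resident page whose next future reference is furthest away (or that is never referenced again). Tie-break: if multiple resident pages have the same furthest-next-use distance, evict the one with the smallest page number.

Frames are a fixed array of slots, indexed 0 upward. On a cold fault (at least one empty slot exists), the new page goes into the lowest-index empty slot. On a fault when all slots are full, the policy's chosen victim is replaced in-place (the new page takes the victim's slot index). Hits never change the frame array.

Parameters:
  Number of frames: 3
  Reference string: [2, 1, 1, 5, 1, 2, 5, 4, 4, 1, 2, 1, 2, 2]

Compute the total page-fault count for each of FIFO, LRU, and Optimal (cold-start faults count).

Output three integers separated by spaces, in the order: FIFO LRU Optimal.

--- FIFO ---
  step 0: ref 2 -> FAULT, frames=[2,-,-] (faults so far: 1)
  step 1: ref 1 -> FAULT, frames=[2,1,-] (faults so far: 2)
  step 2: ref 1 -> HIT, frames=[2,1,-] (faults so far: 2)
  step 3: ref 5 -> FAULT, frames=[2,1,5] (faults so far: 3)
  step 4: ref 1 -> HIT, frames=[2,1,5] (faults so far: 3)
  step 5: ref 2 -> HIT, frames=[2,1,5] (faults so far: 3)
  step 6: ref 5 -> HIT, frames=[2,1,5] (faults so far: 3)
  step 7: ref 4 -> FAULT, evict 2, frames=[4,1,5] (faults so far: 4)
  step 8: ref 4 -> HIT, frames=[4,1,5] (faults so far: 4)
  step 9: ref 1 -> HIT, frames=[4,1,5] (faults so far: 4)
  step 10: ref 2 -> FAULT, evict 1, frames=[4,2,5] (faults so far: 5)
  step 11: ref 1 -> FAULT, evict 5, frames=[4,2,1] (faults so far: 6)
  step 12: ref 2 -> HIT, frames=[4,2,1] (faults so far: 6)
  step 13: ref 2 -> HIT, frames=[4,2,1] (faults so far: 6)
  FIFO total faults: 6
--- LRU ---
  step 0: ref 2 -> FAULT, frames=[2,-,-] (faults so far: 1)
  step 1: ref 1 -> FAULT, frames=[2,1,-] (faults so far: 2)
  step 2: ref 1 -> HIT, frames=[2,1,-] (faults so far: 2)
  step 3: ref 5 -> FAULT, frames=[2,1,5] (faults so far: 3)
  step 4: ref 1 -> HIT, frames=[2,1,5] (faults so far: 3)
  step 5: ref 2 -> HIT, frames=[2,1,5] (faults so far: 3)
  step 6: ref 5 -> HIT, frames=[2,1,5] (faults so far: 3)
  step 7: ref 4 -> FAULT, evict 1, frames=[2,4,5] (faults so far: 4)
  step 8: ref 4 -> HIT, frames=[2,4,5] (faults so far: 4)
  step 9: ref 1 -> FAULT, evict 2, frames=[1,4,5] (faults so far: 5)
  step 10: ref 2 -> FAULT, evict 5, frames=[1,4,2] (faults so far: 6)
  step 11: ref 1 -> HIT, frames=[1,4,2] (faults so far: 6)
  step 12: ref 2 -> HIT, frames=[1,4,2] (faults so far: 6)
  step 13: ref 2 -> HIT, frames=[1,4,2] (faults so far: 6)
  LRU total faults: 6
--- Optimal ---
  step 0: ref 2 -> FAULT, frames=[2,-,-] (faults so far: 1)
  step 1: ref 1 -> FAULT, frames=[2,1,-] (faults so far: 2)
  step 2: ref 1 -> HIT, frames=[2,1,-] (faults so far: 2)
  step 3: ref 5 -> FAULT, frames=[2,1,5] (faults so far: 3)
  step 4: ref 1 -> HIT, frames=[2,1,5] (faults so far: 3)
  step 5: ref 2 -> HIT, frames=[2,1,5] (faults so far: 3)
  step 6: ref 5 -> HIT, frames=[2,1,5] (faults so far: 3)
  step 7: ref 4 -> FAULT, evict 5, frames=[2,1,4] (faults so far: 4)
  step 8: ref 4 -> HIT, frames=[2,1,4] (faults so far: 4)
  step 9: ref 1 -> HIT, frames=[2,1,4] (faults so far: 4)
  step 10: ref 2 -> HIT, frames=[2,1,4] (faults so far: 4)
  step 11: ref 1 -> HIT, frames=[2,1,4] (faults so far: 4)
  step 12: ref 2 -> HIT, frames=[2,1,4] (faults so far: 4)
  step 13: ref 2 -> HIT, frames=[2,1,4] (faults so far: 4)
  Optimal total faults: 4

Answer: 6 6 4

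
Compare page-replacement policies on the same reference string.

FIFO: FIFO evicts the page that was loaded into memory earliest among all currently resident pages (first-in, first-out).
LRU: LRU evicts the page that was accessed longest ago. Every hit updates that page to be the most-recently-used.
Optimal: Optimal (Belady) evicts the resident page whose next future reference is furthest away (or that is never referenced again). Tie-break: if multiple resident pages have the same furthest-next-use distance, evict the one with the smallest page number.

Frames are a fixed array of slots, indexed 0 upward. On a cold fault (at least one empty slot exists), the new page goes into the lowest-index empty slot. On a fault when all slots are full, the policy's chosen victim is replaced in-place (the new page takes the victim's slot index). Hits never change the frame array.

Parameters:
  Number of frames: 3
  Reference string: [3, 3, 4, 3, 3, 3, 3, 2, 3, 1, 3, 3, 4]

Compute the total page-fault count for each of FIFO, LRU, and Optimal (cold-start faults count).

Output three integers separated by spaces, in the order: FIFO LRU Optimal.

Answer: 6 5 4

Derivation:
--- FIFO ---
  step 0: ref 3 -> FAULT, frames=[3,-,-] (faults so far: 1)
  step 1: ref 3 -> HIT, frames=[3,-,-] (faults so far: 1)
  step 2: ref 4 -> FAULT, frames=[3,4,-] (faults so far: 2)
  step 3: ref 3 -> HIT, frames=[3,4,-] (faults so far: 2)
  step 4: ref 3 -> HIT, frames=[3,4,-] (faults so far: 2)
  step 5: ref 3 -> HIT, frames=[3,4,-] (faults so far: 2)
  step 6: ref 3 -> HIT, frames=[3,4,-] (faults so far: 2)
  step 7: ref 2 -> FAULT, frames=[3,4,2] (faults so far: 3)
  step 8: ref 3 -> HIT, frames=[3,4,2] (faults so far: 3)
  step 9: ref 1 -> FAULT, evict 3, frames=[1,4,2] (faults so far: 4)
  step 10: ref 3 -> FAULT, evict 4, frames=[1,3,2] (faults so far: 5)
  step 11: ref 3 -> HIT, frames=[1,3,2] (faults so far: 5)
  step 12: ref 4 -> FAULT, evict 2, frames=[1,3,4] (faults so far: 6)
  FIFO total faults: 6
--- LRU ---
  step 0: ref 3 -> FAULT, frames=[3,-,-] (faults so far: 1)
  step 1: ref 3 -> HIT, frames=[3,-,-] (faults so far: 1)
  step 2: ref 4 -> FAULT, frames=[3,4,-] (faults so far: 2)
  step 3: ref 3 -> HIT, frames=[3,4,-] (faults so far: 2)
  step 4: ref 3 -> HIT, frames=[3,4,-] (faults so far: 2)
  step 5: ref 3 -> HIT, frames=[3,4,-] (faults so far: 2)
  step 6: ref 3 -> HIT, frames=[3,4,-] (faults so far: 2)
  step 7: ref 2 -> FAULT, frames=[3,4,2] (faults so far: 3)
  step 8: ref 3 -> HIT, frames=[3,4,2] (faults so far: 3)
  step 9: ref 1 -> FAULT, evict 4, frames=[3,1,2] (faults so far: 4)
  step 10: ref 3 -> HIT, frames=[3,1,2] (faults so far: 4)
  step 11: ref 3 -> HIT, frames=[3,1,2] (faults so far: 4)
  step 12: ref 4 -> FAULT, evict 2, frames=[3,1,4] (faults so far: 5)
  LRU total faults: 5
--- Optimal ---
  step 0: ref 3 -> FAULT, frames=[3,-,-] (faults so far: 1)
  step 1: ref 3 -> HIT, frames=[3,-,-] (faults so far: 1)
  step 2: ref 4 -> FAULT, frames=[3,4,-] (faults so far: 2)
  step 3: ref 3 -> HIT, frames=[3,4,-] (faults so far: 2)
  step 4: ref 3 -> HIT, frames=[3,4,-] (faults so far: 2)
  step 5: ref 3 -> HIT, frames=[3,4,-] (faults so far: 2)
  step 6: ref 3 -> HIT, frames=[3,4,-] (faults so far: 2)
  step 7: ref 2 -> FAULT, frames=[3,4,2] (faults so far: 3)
  step 8: ref 3 -> HIT, frames=[3,4,2] (faults so far: 3)
  step 9: ref 1 -> FAULT, evict 2, frames=[3,4,1] (faults so far: 4)
  step 10: ref 3 -> HIT, frames=[3,4,1] (faults so far: 4)
  step 11: ref 3 -> HIT, frames=[3,4,1] (faults so far: 4)
  step 12: ref 4 -> HIT, frames=[3,4,1] (faults so far: 4)
  Optimal total faults: 4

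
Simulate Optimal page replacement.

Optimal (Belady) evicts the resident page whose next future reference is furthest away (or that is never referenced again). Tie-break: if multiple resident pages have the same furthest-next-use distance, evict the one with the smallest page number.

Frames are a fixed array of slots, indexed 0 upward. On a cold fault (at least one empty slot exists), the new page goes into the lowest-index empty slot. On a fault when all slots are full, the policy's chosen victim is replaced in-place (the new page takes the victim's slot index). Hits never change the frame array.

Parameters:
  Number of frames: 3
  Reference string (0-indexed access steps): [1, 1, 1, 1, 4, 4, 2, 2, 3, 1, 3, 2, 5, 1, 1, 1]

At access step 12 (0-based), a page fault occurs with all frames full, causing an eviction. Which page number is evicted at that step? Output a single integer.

Answer: 2

Derivation:
Step 0: ref 1 -> FAULT, frames=[1,-,-]
Step 1: ref 1 -> HIT, frames=[1,-,-]
Step 2: ref 1 -> HIT, frames=[1,-,-]
Step 3: ref 1 -> HIT, frames=[1,-,-]
Step 4: ref 4 -> FAULT, frames=[1,4,-]
Step 5: ref 4 -> HIT, frames=[1,4,-]
Step 6: ref 2 -> FAULT, frames=[1,4,2]
Step 7: ref 2 -> HIT, frames=[1,4,2]
Step 8: ref 3 -> FAULT, evict 4, frames=[1,3,2]
Step 9: ref 1 -> HIT, frames=[1,3,2]
Step 10: ref 3 -> HIT, frames=[1,3,2]
Step 11: ref 2 -> HIT, frames=[1,3,2]
Step 12: ref 5 -> FAULT, evict 2, frames=[1,3,5]
At step 12: evicted page 2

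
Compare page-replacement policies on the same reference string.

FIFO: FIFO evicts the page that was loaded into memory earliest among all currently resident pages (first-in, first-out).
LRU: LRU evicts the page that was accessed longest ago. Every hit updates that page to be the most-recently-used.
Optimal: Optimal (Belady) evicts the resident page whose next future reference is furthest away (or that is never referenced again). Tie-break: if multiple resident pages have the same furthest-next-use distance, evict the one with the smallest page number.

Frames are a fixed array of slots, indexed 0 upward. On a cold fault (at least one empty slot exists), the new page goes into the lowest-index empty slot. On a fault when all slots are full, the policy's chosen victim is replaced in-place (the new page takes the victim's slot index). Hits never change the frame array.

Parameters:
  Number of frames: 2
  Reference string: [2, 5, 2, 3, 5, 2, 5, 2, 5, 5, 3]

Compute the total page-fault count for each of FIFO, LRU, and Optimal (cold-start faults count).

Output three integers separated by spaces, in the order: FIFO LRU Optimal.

Answer: 6 6 5

Derivation:
--- FIFO ---
  step 0: ref 2 -> FAULT, frames=[2,-] (faults so far: 1)
  step 1: ref 5 -> FAULT, frames=[2,5] (faults so far: 2)
  step 2: ref 2 -> HIT, frames=[2,5] (faults so far: 2)
  step 3: ref 3 -> FAULT, evict 2, frames=[3,5] (faults so far: 3)
  step 4: ref 5 -> HIT, frames=[3,5] (faults so far: 3)
  step 5: ref 2 -> FAULT, evict 5, frames=[3,2] (faults so far: 4)
  step 6: ref 5 -> FAULT, evict 3, frames=[5,2] (faults so far: 5)
  step 7: ref 2 -> HIT, frames=[5,2] (faults so far: 5)
  step 8: ref 5 -> HIT, frames=[5,2] (faults so far: 5)
  step 9: ref 5 -> HIT, frames=[5,2] (faults so far: 5)
  step 10: ref 3 -> FAULT, evict 2, frames=[5,3] (faults so far: 6)
  FIFO total faults: 6
--- LRU ---
  step 0: ref 2 -> FAULT, frames=[2,-] (faults so far: 1)
  step 1: ref 5 -> FAULT, frames=[2,5] (faults so far: 2)
  step 2: ref 2 -> HIT, frames=[2,5] (faults so far: 2)
  step 3: ref 3 -> FAULT, evict 5, frames=[2,3] (faults so far: 3)
  step 4: ref 5 -> FAULT, evict 2, frames=[5,3] (faults so far: 4)
  step 5: ref 2 -> FAULT, evict 3, frames=[5,2] (faults so far: 5)
  step 6: ref 5 -> HIT, frames=[5,2] (faults so far: 5)
  step 7: ref 2 -> HIT, frames=[5,2] (faults so far: 5)
  step 8: ref 5 -> HIT, frames=[5,2] (faults so far: 5)
  step 9: ref 5 -> HIT, frames=[5,2] (faults so far: 5)
  step 10: ref 3 -> FAULT, evict 2, frames=[5,3] (faults so far: 6)
  LRU total faults: 6
--- Optimal ---
  step 0: ref 2 -> FAULT, frames=[2,-] (faults so far: 1)
  step 1: ref 5 -> FAULT, frames=[2,5] (faults so far: 2)
  step 2: ref 2 -> HIT, frames=[2,5] (faults so far: 2)
  step 3: ref 3 -> FAULT, evict 2, frames=[3,5] (faults so far: 3)
  step 4: ref 5 -> HIT, frames=[3,5] (faults so far: 3)
  step 5: ref 2 -> FAULT, evict 3, frames=[2,5] (faults so far: 4)
  step 6: ref 5 -> HIT, frames=[2,5] (faults so far: 4)
  step 7: ref 2 -> HIT, frames=[2,5] (faults so far: 4)
  step 8: ref 5 -> HIT, frames=[2,5] (faults so far: 4)
  step 9: ref 5 -> HIT, frames=[2,5] (faults so far: 4)
  step 10: ref 3 -> FAULT, evict 2, frames=[3,5] (faults so far: 5)
  Optimal total faults: 5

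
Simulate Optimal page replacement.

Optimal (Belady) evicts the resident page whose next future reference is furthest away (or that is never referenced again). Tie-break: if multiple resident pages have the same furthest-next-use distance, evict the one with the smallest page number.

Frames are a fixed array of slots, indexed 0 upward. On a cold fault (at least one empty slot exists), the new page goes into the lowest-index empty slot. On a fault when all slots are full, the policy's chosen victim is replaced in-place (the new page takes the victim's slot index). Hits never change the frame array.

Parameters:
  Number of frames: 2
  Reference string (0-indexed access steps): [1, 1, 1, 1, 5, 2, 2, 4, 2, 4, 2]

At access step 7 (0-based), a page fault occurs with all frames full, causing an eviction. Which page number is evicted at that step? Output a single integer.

Step 0: ref 1 -> FAULT, frames=[1,-]
Step 1: ref 1 -> HIT, frames=[1,-]
Step 2: ref 1 -> HIT, frames=[1,-]
Step 3: ref 1 -> HIT, frames=[1,-]
Step 4: ref 5 -> FAULT, frames=[1,5]
Step 5: ref 2 -> FAULT, evict 1, frames=[2,5]
Step 6: ref 2 -> HIT, frames=[2,5]
Step 7: ref 4 -> FAULT, evict 5, frames=[2,4]
At step 7: evicted page 5

Answer: 5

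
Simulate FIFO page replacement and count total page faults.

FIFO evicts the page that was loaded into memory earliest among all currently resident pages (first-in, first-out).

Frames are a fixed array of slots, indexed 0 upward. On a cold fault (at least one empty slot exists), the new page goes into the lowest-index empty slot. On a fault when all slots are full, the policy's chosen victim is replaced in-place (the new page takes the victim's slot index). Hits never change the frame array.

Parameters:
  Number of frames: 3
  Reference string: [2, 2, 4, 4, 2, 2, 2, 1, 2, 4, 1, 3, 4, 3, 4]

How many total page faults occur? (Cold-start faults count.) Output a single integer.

Answer: 4

Derivation:
Step 0: ref 2 → FAULT, frames=[2,-,-]
Step 1: ref 2 → HIT, frames=[2,-,-]
Step 2: ref 4 → FAULT, frames=[2,4,-]
Step 3: ref 4 → HIT, frames=[2,4,-]
Step 4: ref 2 → HIT, frames=[2,4,-]
Step 5: ref 2 → HIT, frames=[2,4,-]
Step 6: ref 2 → HIT, frames=[2,4,-]
Step 7: ref 1 → FAULT, frames=[2,4,1]
Step 8: ref 2 → HIT, frames=[2,4,1]
Step 9: ref 4 → HIT, frames=[2,4,1]
Step 10: ref 1 → HIT, frames=[2,4,1]
Step 11: ref 3 → FAULT (evict 2), frames=[3,4,1]
Step 12: ref 4 → HIT, frames=[3,4,1]
Step 13: ref 3 → HIT, frames=[3,4,1]
Step 14: ref 4 → HIT, frames=[3,4,1]
Total faults: 4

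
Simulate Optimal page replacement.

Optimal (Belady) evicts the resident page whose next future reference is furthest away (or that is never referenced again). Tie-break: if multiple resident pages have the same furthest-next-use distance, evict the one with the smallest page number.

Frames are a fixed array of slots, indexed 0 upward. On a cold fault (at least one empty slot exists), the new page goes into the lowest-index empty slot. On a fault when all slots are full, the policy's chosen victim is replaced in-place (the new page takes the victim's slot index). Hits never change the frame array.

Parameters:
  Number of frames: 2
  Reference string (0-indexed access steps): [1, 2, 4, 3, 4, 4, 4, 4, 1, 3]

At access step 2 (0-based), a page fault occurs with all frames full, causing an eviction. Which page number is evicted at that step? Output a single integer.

Answer: 2

Derivation:
Step 0: ref 1 -> FAULT, frames=[1,-]
Step 1: ref 2 -> FAULT, frames=[1,2]
Step 2: ref 4 -> FAULT, evict 2, frames=[1,4]
At step 2: evicted page 2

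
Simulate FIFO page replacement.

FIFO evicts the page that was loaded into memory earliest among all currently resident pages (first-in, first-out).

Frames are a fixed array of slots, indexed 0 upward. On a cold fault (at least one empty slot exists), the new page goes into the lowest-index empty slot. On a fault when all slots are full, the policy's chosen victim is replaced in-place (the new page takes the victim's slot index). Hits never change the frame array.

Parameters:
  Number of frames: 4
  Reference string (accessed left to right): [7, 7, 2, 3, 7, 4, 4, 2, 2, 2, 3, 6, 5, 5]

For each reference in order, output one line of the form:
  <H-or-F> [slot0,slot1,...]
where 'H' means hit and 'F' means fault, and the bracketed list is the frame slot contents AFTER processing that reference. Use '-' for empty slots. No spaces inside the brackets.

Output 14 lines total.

F [7,-,-,-]
H [7,-,-,-]
F [7,2,-,-]
F [7,2,3,-]
H [7,2,3,-]
F [7,2,3,4]
H [7,2,3,4]
H [7,2,3,4]
H [7,2,3,4]
H [7,2,3,4]
H [7,2,3,4]
F [6,2,3,4]
F [6,5,3,4]
H [6,5,3,4]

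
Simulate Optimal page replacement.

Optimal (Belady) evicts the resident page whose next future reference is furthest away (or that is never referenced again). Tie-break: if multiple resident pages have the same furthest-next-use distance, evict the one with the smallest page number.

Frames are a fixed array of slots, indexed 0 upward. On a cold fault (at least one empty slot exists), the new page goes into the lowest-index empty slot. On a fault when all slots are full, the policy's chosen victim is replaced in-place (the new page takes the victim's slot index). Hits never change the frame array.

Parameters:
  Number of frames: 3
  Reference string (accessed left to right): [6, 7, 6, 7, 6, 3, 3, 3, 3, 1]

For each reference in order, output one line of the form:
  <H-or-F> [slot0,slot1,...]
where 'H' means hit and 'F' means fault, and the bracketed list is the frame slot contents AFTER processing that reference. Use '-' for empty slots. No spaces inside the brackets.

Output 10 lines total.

F [6,-,-]
F [6,7,-]
H [6,7,-]
H [6,7,-]
H [6,7,-]
F [6,7,3]
H [6,7,3]
H [6,7,3]
H [6,7,3]
F [6,7,1]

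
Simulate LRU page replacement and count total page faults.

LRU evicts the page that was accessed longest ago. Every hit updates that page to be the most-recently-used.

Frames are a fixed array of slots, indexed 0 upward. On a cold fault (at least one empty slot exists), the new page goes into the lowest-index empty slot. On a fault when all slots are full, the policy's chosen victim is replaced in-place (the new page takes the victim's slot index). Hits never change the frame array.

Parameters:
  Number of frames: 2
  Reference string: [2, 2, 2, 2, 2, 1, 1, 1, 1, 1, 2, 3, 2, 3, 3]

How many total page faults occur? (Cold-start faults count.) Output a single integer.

Step 0: ref 2 → FAULT, frames=[2,-]
Step 1: ref 2 → HIT, frames=[2,-]
Step 2: ref 2 → HIT, frames=[2,-]
Step 3: ref 2 → HIT, frames=[2,-]
Step 4: ref 2 → HIT, frames=[2,-]
Step 5: ref 1 → FAULT, frames=[2,1]
Step 6: ref 1 → HIT, frames=[2,1]
Step 7: ref 1 → HIT, frames=[2,1]
Step 8: ref 1 → HIT, frames=[2,1]
Step 9: ref 1 → HIT, frames=[2,1]
Step 10: ref 2 → HIT, frames=[2,1]
Step 11: ref 3 → FAULT (evict 1), frames=[2,3]
Step 12: ref 2 → HIT, frames=[2,3]
Step 13: ref 3 → HIT, frames=[2,3]
Step 14: ref 3 → HIT, frames=[2,3]
Total faults: 3

Answer: 3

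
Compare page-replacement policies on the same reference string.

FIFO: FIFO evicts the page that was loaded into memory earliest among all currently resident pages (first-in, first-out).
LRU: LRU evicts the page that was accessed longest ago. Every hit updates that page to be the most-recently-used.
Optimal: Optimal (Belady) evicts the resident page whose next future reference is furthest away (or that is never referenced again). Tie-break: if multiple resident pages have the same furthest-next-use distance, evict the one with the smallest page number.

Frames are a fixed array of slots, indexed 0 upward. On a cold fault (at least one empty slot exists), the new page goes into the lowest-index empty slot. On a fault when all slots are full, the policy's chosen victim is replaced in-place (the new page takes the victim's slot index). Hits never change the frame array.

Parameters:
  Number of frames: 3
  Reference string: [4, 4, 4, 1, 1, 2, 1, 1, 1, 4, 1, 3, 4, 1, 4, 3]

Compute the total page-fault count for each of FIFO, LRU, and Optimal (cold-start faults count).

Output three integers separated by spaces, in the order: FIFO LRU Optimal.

Answer: 6 4 4

Derivation:
--- FIFO ---
  step 0: ref 4 -> FAULT, frames=[4,-,-] (faults so far: 1)
  step 1: ref 4 -> HIT, frames=[4,-,-] (faults so far: 1)
  step 2: ref 4 -> HIT, frames=[4,-,-] (faults so far: 1)
  step 3: ref 1 -> FAULT, frames=[4,1,-] (faults so far: 2)
  step 4: ref 1 -> HIT, frames=[4,1,-] (faults so far: 2)
  step 5: ref 2 -> FAULT, frames=[4,1,2] (faults so far: 3)
  step 6: ref 1 -> HIT, frames=[4,1,2] (faults so far: 3)
  step 7: ref 1 -> HIT, frames=[4,1,2] (faults so far: 3)
  step 8: ref 1 -> HIT, frames=[4,1,2] (faults so far: 3)
  step 9: ref 4 -> HIT, frames=[4,1,2] (faults so far: 3)
  step 10: ref 1 -> HIT, frames=[4,1,2] (faults so far: 3)
  step 11: ref 3 -> FAULT, evict 4, frames=[3,1,2] (faults so far: 4)
  step 12: ref 4 -> FAULT, evict 1, frames=[3,4,2] (faults so far: 5)
  step 13: ref 1 -> FAULT, evict 2, frames=[3,4,1] (faults so far: 6)
  step 14: ref 4 -> HIT, frames=[3,4,1] (faults so far: 6)
  step 15: ref 3 -> HIT, frames=[3,4,1] (faults so far: 6)
  FIFO total faults: 6
--- LRU ---
  step 0: ref 4 -> FAULT, frames=[4,-,-] (faults so far: 1)
  step 1: ref 4 -> HIT, frames=[4,-,-] (faults so far: 1)
  step 2: ref 4 -> HIT, frames=[4,-,-] (faults so far: 1)
  step 3: ref 1 -> FAULT, frames=[4,1,-] (faults so far: 2)
  step 4: ref 1 -> HIT, frames=[4,1,-] (faults so far: 2)
  step 5: ref 2 -> FAULT, frames=[4,1,2] (faults so far: 3)
  step 6: ref 1 -> HIT, frames=[4,1,2] (faults so far: 3)
  step 7: ref 1 -> HIT, frames=[4,1,2] (faults so far: 3)
  step 8: ref 1 -> HIT, frames=[4,1,2] (faults so far: 3)
  step 9: ref 4 -> HIT, frames=[4,1,2] (faults so far: 3)
  step 10: ref 1 -> HIT, frames=[4,1,2] (faults so far: 3)
  step 11: ref 3 -> FAULT, evict 2, frames=[4,1,3] (faults so far: 4)
  step 12: ref 4 -> HIT, frames=[4,1,3] (faults so far: 4)
  step 13: ref 1 -> HIT, frames=[4,1,3] (faults so far: 4)
  step 14: ref 4 -> HIT, frames=[4,1,3] (faults so far: 4)
  step 15: ref 3 -> HIT, frames=[4,1,3] (faults so far: 4)
  LRU total faults: 4
--- Optimal ---
  step 0: ref 4 -> FAULT, frames=[4,-,-] (faults so far: 1)
  step 1: ref 4 -> HIT, frames=[4,-,-] (faults so far: 1)
  step 2: ref 4 -> HIT, frames=[4,-,-] (faults so far: 1)
  step 3: ref 1 -> FAULT, frames=[4,1,-] (faults so far: 2)
  step 4: ref 1 -> HIT, frames=[4,1,-] (faults so far: 2)
  step 5: ref 2 -> FAULT, frames=[4,1,2] (faults so far: 3)
  step 6: ref 1 -> HIT, frames=[4,1,2] (faults so far: 3)
  step 7: ref 1 -> HIT, frames=[4,1,2] (faults so far: 3)
  step 8: ref 1 -> HIT, frames=[4,1,2] (faults so far: 3)
  step 9: ref 4 -> HIT, frames=[4,1,2] (faults so far: 3)
  step 10: ref 1 -> HIT, frames=[4,1,2] (faults so far: 3)
  step 11: ref 3 -> FAULT, evict 2, frames=[4,1,3] (faults so far: 4)
  step 12: ref 4 -> HIT, frames=[4,1,3] (faults so far: 4)
  step 13: ref 1 -> HIT, frames=[4,1,3] (faults so far: 4)
  step 14: ref 4 -> HIT, frames=[4,1,3] (faults so far: 4)
  step 15: ref 3 -> HIT, frames=[4,1,3] (faults so far: 4)
  Optimal total faults: 4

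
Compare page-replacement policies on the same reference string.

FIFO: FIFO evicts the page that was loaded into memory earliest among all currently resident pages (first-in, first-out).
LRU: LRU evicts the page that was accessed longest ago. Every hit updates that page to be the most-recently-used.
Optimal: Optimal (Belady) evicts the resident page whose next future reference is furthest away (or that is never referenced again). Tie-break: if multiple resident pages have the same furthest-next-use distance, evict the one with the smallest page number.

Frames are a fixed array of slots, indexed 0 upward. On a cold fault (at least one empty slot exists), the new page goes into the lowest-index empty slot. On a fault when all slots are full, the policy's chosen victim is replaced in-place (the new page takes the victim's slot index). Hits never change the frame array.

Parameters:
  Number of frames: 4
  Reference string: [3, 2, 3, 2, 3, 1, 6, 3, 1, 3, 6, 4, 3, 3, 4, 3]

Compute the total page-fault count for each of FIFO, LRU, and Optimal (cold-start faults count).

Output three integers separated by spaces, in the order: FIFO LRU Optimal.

Answer: 6 5 5

Derivation:
--- FIFO ---
  step 0: ref 3 -> FAULT, frames=[3,-,-,-] (faults so far: 1)
  step 1: ref 2 -> FAULT, frames=[3,2,-,-] (faults so far: 2)
  step 2: ref 3 -> HIT, frames=[3,2,-,-] (faults so far: 2)
  step 3: ref 2 -> HIT, frames=[3,2,-,-] (faults so far: 2)
  step 4: ref 3 -> HIT, frames=[3,2,-,-] (faults so far: 2)
  step 5: ref 1 -> FAULT, frames=[3,2,1,-] (faults so far: 3)
  step 6: ref 6 -> FAULT, frames=[3,2,1,6] (faults so far: 4)
  step 7: ref 3 -> HIT, frames=[3,2,1,6] (faults so far: 4)
  step 8: ref 1 -> HIT, frames=[3,2,1,6] (faults so far: 4)
  step 9: ref 3 -> HIT, frames=[3,2,1,6] (faults so far: 4)
  step 10: ref 6 -> HIT, frames=[3,2,1,6] (faults so far: 4)
  step 11: ref 4 -> FAULT, evict 3, frames=[4,2,1,6] (faults so far: 5)
  step 12: ref 3 -> FAULT, evict 2, frames=[4,3,1,6] (faults so far: 6)
  step 13: ref 3 -> HIT, frames=[4,3,1,6] (faults so far: 6)
  step 14: ref 4 -> HIT, frames=[4,3,1,6] (faults so far: 6)
  step 15: ref 3 -> HIT, frames=[4,3,1,6] (faults so far: 6)
  FIFO total faults: 6
--- LRU ---
  step 0: ref 3 -> FAULT, frames=[3,-,-,-] (faults so far: 1)
  step 1: ref 2 -> FAULT, frames=[3,2,-,-] (faults so far: 2)
  step 2: ref 3 -> HIT, frames=[3,2,-,-] (faults so far: 2)
  step 3: ref 2 -> HIT, frames=[3,2,-,-] (faults so far: 2)
  step 4: ref 3 -> HIT, frames=[3,2,-,-] (faults so far: 2)
  step 5: ref 1 -> FAULT, frames=[3,2,1,-] (faults so far: 3)
  step 6: ref 6 -> FAULT, frames=[3,2,1,6] (faults so far: 4)
  step 7: ref 3 -> HIT, frames=[3,2,1,6] (faults so far: 4)
  step 8: ref 1 -> HIT, frames=[3,2,1,6] (faults so far: 4)
  step 9: ref 3 -> HIT, frames=[3,2,1,6] (faults so far: 4)
  step 10: ref 6 -> HIT, frames=[3,2,1,6] (faults so far: 4)
  step 11: ref 4 -> FAULT, evict 2, frames=[3,4,1,6] (faults so far: 5)
  step 12: ref 3 -> HIT, frames=[3,4,1,6] (faults so far: 5)
  step 13: ref 3 -> HIT, frames=[3,4,1,6] (faults so far: 5)
  step 14: ref 4 -> HIT, frames=[3,4,1,6] (faults so far: 5)
  step 15: ref 3 -> HIT, frames=[3,4,1,6] (faults so far: 5)
  LRU total faults: 5
--- Optimal ---
  step 0: ref 3 -> FAULT, frames=[3,-,-,-] (faults so far: 1)
  step 1: ref 2 -> FAULT, frames=[3,2,-,-] (faults so far: 2)
  step 2: ref 3 -> HIT, frames=[3,2,-,-] (faults so far: 2)
  step 3: ref 2 -> HIT, frames=[3,2,-,-] (faults so far: 2)
  step 4: ref 3 -> HIT, frames=[3,2,-,-] (faults so far: 2)
  step 5: ref 1 -> FAULT, frames=[3,2,1,-] (faults so far: 3)
  step 6: ref 6 -> FAULT, frames=[3,2,1,6] (faults so far: 4)
  step 7: ref 3 -> HIT, frames=[3,2,1,6] (faults so far: 4)
  step 8: ref 1 -> HIT, frames=[3,2,1,6] (faults so far: 4)
  step 9: ref 3 -> HIT, frames=[3,2,1,6] (faults so far: 4)
  step 10: ref 6 -> HIT, frames=[3,2,1,6] (faults so far: 4)
  step 11: ref 4 -> FAULT, evict 1, frames=[3,2,4,6] (faults so far: 5)
  step 12: ref 3 -> HIT, frames=[3,2,4,6] (faults so far: 5)
  step 13: ref 3 -> HIT, frames=[3,2,4,6] (faults so far: 5)
  step 14: ref 4 -> HIT, frames=[3,2,4,6] (faults so far: 5)
  step 15: ref 3 -> HIT, frames=[3,2,4,6] (faults so far: 5)
  Optimal total faults: 5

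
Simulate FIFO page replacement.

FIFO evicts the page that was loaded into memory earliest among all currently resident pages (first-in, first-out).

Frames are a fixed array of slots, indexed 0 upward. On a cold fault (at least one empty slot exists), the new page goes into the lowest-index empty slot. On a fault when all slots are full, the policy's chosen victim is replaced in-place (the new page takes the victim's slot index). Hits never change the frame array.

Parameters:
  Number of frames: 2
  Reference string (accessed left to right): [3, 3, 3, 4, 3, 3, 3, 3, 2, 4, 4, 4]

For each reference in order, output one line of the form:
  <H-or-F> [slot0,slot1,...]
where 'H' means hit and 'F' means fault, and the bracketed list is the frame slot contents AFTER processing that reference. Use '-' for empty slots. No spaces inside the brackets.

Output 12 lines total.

F [3,-]
H [3,-]
H [3,-]
F [3,4]
H [3,4]
H [3,4]
H [3,4]
H [3,4]
F [2,4]
H [2,4]
H [2,4]
H [2,4]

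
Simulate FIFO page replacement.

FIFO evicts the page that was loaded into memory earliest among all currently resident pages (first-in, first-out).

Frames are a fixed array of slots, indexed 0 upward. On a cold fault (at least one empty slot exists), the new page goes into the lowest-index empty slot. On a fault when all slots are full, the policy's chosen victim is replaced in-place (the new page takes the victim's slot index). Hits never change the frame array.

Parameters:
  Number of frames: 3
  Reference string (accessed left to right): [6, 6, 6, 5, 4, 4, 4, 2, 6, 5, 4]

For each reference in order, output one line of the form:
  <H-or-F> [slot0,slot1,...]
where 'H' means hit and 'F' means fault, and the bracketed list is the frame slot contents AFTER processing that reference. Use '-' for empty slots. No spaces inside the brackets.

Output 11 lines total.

F [6,-,-]
H [6,-,-]
H [6,-,-]
F [6,5,-]
F [6,5,4]
H [6,5,4]
H [6,5,4]
F [2,5,4]
F [2,6,4]
F [2,6,5]
F [4,6,5]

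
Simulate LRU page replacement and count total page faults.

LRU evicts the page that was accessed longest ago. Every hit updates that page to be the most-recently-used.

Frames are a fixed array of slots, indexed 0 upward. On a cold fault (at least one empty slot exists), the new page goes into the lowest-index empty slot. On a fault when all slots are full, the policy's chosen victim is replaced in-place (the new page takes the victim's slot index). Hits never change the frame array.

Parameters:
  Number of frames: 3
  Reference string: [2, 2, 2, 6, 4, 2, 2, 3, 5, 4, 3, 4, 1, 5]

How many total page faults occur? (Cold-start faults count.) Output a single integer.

Step 0: ref 2 → FAULT, frames=[2,-,-]
Step 1: ref 2 → HIT, frames=[2,-,-]
Step 2: ref 2 → HIT, frames=[2,-,-]
Step 3: ref 6 → FAULT, frames=[2,6,-]
Step 4: ref 4 → FAULT, frames=[2,6,4]
Step 5: ref 2 → HIT, frames=[2,6,4]
Step 6: ref 2 → HIT, frames=[2,6,4]
Step 7: ref 3 → FAULT (evict 6), frames=[2,3,4]
Step 8: ref 5 → FAULT (evict 4), frames=[2,3,5]
Step 9: ref 4 → FAULT (evict 2), frames=[4,3,5]
Step 10: ref 3 → HIT, frames=[4,3,5]
Step 11: ref 4 → HIT, frames=[4,3,5]
Step 12: ref 1 → FAULT (evict 5), frames=[4,3,1]
Step 13: ref 5 → FAULT (evict 3), frames=[4,5,1]
Total faults: 8

Answer: 8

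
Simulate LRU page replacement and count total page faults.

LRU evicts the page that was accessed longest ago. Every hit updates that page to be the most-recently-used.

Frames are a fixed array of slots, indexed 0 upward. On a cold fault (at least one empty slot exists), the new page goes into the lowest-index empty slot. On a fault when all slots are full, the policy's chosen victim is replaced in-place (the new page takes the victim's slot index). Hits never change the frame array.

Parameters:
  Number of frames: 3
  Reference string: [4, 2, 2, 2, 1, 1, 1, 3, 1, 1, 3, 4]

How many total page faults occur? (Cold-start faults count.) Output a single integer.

Step 0: ref 4 → FAULT, frames=[4,-,-]
Step 1: ref 2 → FAULT, frames=[4,2,-]
Step 2: ref 2 → HIT, frames=[4,2,-]
Step 3: ref 2 → HIT, frames=[4,2,-]
Step 4: ref 1 → FAULT, frames=[4,2,1]
Step 5: ref 1 → HIT, frames=[4,2,1]
Step 6: ref 1 → HIT, frames=[4,2,1]
Step 7: ref 3 → FAULT (evict 4), frames=[3,2,1]
Step 8: ref 1 → HIT, frames=[3,2,1]
Step 9: ref 1 → HIT, frames=[3,2,1]
Step 10: ref 3 → HIT, frames=[3,2,1]
Step 11: ref 4 → FAULT (evict 2), frames=[3,4,1]
Total faults: 5

Answer: 5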